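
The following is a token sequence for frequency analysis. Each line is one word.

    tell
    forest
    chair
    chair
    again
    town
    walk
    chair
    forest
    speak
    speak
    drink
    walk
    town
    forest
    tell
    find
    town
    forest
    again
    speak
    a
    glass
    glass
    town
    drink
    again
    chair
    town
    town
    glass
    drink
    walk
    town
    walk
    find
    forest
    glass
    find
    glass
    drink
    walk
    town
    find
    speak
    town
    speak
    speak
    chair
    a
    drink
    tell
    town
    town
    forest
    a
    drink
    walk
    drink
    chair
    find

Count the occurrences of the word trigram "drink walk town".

3

Scanning the 59 overlapping trigram windows for "drink walk town":
  position 12–14: drink walk town
  position 32–34: drink walk town
  position 41–43: drink walk town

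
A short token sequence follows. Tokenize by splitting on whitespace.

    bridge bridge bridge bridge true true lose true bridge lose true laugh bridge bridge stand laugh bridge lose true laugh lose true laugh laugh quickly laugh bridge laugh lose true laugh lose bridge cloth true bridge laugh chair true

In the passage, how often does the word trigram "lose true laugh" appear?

4

Scanning the 37 overlapping trigram windows for "lose true laugh":
  position 10–12: lose true laugh
  position 18–20: lose true laugh
  position 21–23: lose true laugh
  position 29–31: lose true laugh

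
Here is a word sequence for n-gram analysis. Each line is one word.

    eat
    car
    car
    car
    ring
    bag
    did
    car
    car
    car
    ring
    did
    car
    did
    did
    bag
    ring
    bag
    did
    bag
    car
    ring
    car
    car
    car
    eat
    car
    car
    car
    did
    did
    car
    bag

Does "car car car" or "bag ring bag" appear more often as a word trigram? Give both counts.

"car car car": 4 occurrences
"bag ring bag": 1 occurrence

"car car car" (4 vs 1)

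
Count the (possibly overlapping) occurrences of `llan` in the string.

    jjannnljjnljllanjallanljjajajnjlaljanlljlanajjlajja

2

Sliding a length-4 window over the 51 characters (48 positions):
  position 13–16: llan
  position 19–22: llan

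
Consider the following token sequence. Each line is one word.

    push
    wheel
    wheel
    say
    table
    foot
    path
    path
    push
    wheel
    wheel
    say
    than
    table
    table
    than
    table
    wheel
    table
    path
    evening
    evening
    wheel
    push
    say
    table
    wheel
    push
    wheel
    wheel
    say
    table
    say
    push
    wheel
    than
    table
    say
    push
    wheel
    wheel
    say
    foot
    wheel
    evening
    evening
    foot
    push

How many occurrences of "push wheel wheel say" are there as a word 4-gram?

Scanning the 45 overlapping 4-gram windows for "push wheel wheel say":
  position 1–4: push wheel wheel say
  position 9–12: push wheel wheel say
  position 28–31: push wheel wheel say
  position 39–42: push wheel wheel say

4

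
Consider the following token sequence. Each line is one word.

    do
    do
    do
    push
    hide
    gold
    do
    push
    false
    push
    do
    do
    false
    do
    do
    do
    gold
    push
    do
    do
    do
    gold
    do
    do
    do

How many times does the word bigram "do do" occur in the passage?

Scanning the 24 overlapping bigram windows for "do do":
  position 1–2: do do
  position 2–3: do do
  position 11–12: do do
  position 14–15: do do
  position 15–16: do do
  position 19–20: do do
  position 20–21: do do
  position 23–24: do do
  position 24–25: do do

9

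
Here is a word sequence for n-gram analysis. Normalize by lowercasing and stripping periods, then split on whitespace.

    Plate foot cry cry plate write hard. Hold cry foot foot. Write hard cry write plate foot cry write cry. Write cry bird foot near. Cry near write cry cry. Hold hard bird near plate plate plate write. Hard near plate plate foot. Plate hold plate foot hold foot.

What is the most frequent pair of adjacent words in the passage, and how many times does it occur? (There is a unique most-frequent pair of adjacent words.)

"plate foot", 4 times

Bigram frequencies (highest first):
  plate foot: 4
  write hard: 3
  cry write: 3
  write cry: 3
  plate plate: 3
  foot cry: 2
  … (27 more, each ≤ 2)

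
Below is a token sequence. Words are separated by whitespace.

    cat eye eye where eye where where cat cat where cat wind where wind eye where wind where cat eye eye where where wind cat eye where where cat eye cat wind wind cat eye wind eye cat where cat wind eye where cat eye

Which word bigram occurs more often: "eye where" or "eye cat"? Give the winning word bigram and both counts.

"eye where": 6 occurrences
"eye cat": 2 occurrences

"eye where" (6 vs 2)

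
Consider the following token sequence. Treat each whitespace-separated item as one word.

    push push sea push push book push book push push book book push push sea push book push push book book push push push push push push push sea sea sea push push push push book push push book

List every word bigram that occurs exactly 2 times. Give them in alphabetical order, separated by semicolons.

Bigram counts meeting the condition (exactly 2 times):
  book book: 2
  sea sea: 2

book book; sea sea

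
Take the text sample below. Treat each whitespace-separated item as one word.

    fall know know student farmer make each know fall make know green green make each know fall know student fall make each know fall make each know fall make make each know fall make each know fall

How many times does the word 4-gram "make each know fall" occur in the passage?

6

Scanning the 34 overlapping 4-gram windows for "make each know fall":
  position 6–9: make each know fall
  position 14–17: make each know fall
  position 21–24: make each know fall
  position 25–28: make each know fall
  position 30–33: make each know fall
  position 34–37: make each know fall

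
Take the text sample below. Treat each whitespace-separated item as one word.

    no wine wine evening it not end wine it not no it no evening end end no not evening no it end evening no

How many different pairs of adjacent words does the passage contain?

20

24 tokens → 23 bigram windows in total.
Repeated bigrams (each contributes count−1 duplicates):
  evening no: 2
  it not: 2
  no it: 2
3 duplicate windows → 23 − 3 = 20 distinct.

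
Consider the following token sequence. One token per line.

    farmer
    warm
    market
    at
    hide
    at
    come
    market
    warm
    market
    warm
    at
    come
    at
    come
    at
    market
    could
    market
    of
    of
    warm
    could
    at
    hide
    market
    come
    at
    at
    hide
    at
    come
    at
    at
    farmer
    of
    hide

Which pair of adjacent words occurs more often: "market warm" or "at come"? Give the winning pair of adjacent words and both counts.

"at come" (4 vs 2)

"market warm": 2 occurrences
"at come": 4 occurrences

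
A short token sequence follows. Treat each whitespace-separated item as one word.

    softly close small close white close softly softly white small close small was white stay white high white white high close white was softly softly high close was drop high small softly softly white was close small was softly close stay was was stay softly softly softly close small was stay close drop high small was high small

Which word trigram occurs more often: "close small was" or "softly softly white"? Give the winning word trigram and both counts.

"close small was": 3 occurrences
"softly softly white": 2 occurrences

"close small was" (3 vs 2)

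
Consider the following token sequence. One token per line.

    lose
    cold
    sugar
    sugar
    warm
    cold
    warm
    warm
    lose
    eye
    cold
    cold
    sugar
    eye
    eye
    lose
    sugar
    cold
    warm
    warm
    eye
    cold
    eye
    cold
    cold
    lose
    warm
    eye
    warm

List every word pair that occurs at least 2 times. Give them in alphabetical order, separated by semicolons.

Bigram counts meeting the condition (at least 2 times):
  cold cold: 2
  cold sugar: 2
  cold warm: 2
  eye cold: 3
  warm eye: 2
  warm warm: 2

cold cold; cold sugar; cold warm; eye cold; warm eye; warm warm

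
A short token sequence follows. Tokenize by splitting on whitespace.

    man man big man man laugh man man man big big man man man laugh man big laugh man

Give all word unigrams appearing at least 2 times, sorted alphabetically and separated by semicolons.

big; laugh; man

Unigram counts meeting the condition (at least 2 times):
  big: 4
  laugh: 3
  man: 12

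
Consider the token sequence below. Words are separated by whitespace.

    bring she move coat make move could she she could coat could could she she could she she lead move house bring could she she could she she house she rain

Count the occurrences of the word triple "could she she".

Scanning the 29 overlapping trigram windows for "could she she":
  position 7–9: could she she
  position 13–15: could she she
  position 16–18: could she she
  position 23–25: could she she
  position 26–28: could she she

5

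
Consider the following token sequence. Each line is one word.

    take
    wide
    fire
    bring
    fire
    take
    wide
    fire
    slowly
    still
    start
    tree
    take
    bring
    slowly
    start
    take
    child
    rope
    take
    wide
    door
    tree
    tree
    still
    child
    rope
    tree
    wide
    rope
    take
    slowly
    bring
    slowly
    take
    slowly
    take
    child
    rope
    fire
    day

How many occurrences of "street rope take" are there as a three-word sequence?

0

Scanning the 39 overlapping trigram windows for "street rope take":
  (none found)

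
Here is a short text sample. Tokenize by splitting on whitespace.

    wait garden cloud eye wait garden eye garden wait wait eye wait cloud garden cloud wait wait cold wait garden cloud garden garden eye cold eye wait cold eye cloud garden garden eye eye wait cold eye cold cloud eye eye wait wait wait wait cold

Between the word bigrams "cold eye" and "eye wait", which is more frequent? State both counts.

"eye wait" (5 vs 3)

"cold eye": 3 occurrences
"eye wait": 5 occurrences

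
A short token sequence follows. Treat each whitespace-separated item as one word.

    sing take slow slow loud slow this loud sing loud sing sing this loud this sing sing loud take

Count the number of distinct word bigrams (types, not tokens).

19 tokens → 18 bigram windows in total.
Repeated bigrams (each contributes count−1 duplicates):
  loud sing: 2
  sing loud: 2
  sing sing: 2
  this loud: 2
4 duplicate windows → 18 − 4 = 14 distinct.

14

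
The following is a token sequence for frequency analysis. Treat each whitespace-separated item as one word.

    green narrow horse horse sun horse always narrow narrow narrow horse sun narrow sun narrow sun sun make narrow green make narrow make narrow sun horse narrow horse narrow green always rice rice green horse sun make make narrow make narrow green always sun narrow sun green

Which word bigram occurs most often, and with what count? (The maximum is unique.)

"make narrow", 5 times

Bigram frequencies (highest first):
  make narrow: 5
  narrow sun: 4
  narrow horse: 3
  horse sun: 3
  sun narrow: 3
  narrow green: 3
  … (19 more, each ≤ 2)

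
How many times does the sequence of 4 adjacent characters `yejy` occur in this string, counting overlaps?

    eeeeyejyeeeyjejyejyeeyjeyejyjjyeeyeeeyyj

3

Sliding a length-4 window over the 40 characters (37 positions):
  position 5–8: yejy
  position 16–19: yejy
  position 25–28: yejy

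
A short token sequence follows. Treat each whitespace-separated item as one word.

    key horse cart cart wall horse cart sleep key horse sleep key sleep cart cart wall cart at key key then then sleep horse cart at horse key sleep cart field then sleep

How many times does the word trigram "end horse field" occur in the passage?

Scanning the 31 overlapping trigram windows for "end horse field":
  (none found)

0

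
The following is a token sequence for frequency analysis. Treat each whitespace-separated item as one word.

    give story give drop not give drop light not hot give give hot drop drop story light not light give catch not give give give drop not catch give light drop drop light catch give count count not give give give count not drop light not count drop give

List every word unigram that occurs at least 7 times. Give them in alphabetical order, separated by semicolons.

drop; give; not

Unigram counts meeting the condition (at least 7 times):
  drop: 9
  give: 15
  not: 8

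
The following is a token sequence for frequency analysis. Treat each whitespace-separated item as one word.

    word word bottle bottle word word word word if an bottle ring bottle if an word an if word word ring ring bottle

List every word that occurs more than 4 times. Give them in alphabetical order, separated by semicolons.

bottle; word

Unigram counts meeting the condition (more than 4 times):
  bottle: 5
  word: 9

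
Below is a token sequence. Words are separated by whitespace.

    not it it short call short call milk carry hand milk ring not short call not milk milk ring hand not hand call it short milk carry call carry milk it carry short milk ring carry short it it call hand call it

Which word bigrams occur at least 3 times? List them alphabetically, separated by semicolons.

Bigram counts meeting the condition (at least 3 times):
  milk ring: 3
  short call: 3

milk ring; short call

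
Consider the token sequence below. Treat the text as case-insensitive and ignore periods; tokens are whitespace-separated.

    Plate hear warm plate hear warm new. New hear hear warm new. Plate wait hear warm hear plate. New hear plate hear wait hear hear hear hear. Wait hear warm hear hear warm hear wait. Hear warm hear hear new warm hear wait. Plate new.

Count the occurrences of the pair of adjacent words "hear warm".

Scanning the 44 overlapping bigram windows for "hear warm":
  position 2–3: hear warm
  position 5–6: hear warm
  position 10–11: hear warm
  position 15–16: hear warm
  position 29–30: hear warm
  position 32–33: hear warm
  position 36–37: hear warm

7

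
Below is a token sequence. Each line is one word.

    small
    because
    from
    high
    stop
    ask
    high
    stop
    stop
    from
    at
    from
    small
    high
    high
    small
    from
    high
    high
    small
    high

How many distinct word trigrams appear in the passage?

21 tokens → 19 trigram windows in total.
Repeated trigrams (each contributes count−1 duplicates):
  high high small: 2
1 duplicate windows → 19 − 1 = 18 distinct.

18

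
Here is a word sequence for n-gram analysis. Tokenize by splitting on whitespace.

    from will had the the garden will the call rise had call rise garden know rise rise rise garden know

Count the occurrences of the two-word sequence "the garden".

Scanning the 19 overlapping bigram windows for "the garden":
  position 5–6: the garden

1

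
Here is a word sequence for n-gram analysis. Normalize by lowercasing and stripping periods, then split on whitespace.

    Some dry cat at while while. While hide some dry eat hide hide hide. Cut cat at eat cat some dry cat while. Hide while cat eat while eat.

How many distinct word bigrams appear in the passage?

21

29 tokens → 28 bigram windows in total.
Repeated bigrams (each contributes count−1 duplicates):
  some dry: 3
  cat at: 2
  dry cat: 2
  hide hide: 2
  while hide: 2
  while while: 2
7 duplicate windows → 28 − 7 = 21 distinct.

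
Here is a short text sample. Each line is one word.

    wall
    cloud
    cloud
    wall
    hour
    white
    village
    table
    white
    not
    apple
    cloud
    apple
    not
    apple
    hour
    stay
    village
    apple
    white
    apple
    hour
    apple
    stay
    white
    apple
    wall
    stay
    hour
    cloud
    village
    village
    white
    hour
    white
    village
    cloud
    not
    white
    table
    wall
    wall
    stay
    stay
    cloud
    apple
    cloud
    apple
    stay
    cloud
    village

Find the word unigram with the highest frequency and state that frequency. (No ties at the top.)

Unigram frequencies (highest first):
  apple: 9
  cloud: 8
  white: 7
  village: 6
  stay: 6
  wall: 5
  … (3 more, each ≤ 5)

"apple", 9 times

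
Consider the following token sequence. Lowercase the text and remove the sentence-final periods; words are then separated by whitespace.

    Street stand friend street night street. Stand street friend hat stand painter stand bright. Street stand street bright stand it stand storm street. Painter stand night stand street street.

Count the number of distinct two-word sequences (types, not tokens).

23

29 tokens → 28 bigram windows in total.
Repeated bigrams (each contributes count−1 duplicates):
  stand street: 3
  street stand: 3
  painter stand: 2
5 duplicate windows → 28 − 5 = 23 distinct.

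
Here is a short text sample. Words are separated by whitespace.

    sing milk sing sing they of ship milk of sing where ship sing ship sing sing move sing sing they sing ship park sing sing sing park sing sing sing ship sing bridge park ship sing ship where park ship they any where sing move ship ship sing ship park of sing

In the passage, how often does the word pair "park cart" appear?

0

Scanning the 51 overlapping bigram windows for "park cart":
  (none found)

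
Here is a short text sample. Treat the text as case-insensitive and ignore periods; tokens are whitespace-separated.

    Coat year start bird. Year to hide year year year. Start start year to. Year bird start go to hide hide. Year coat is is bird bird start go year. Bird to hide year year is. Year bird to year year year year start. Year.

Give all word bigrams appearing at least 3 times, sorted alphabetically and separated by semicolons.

Bigram counts meeting the condition (at least 3 times):
  hide year: 3
  to hide: 3
  year bird: 3
  year start: 3
  year year: 6

hide year; to hide; year bird; year start; year year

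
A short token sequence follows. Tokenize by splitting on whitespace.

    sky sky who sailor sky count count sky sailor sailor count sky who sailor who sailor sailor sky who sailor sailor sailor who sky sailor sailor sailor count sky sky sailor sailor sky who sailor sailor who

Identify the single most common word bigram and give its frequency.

"sailor sailor", 8 times

Bigram frequencies (highest first):
  sailor sailor: 8
  who sailor: 5
  sky who: 4
  sailor sky: 3
  count sky: 3
  sky sailor: 3
  … (6 more, each ≤ 3)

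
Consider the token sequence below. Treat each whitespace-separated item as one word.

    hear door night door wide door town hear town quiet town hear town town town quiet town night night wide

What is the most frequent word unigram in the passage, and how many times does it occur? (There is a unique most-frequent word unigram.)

Unigram frequencies (highest first):
  town: 7
  hear: 3
  door: 3
  night: 3
  wide: 2
  quiet: 2

"town", 7 times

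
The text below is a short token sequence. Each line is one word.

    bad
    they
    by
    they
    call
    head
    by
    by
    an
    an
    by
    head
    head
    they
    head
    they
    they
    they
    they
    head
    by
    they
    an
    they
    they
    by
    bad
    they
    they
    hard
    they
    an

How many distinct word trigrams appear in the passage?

32 tokens → 30 trigram windows in total.
Repeated trigrams (each contributes count−1 duplicates):
  they they they: 2
1 duplicate windows → 30 − 1 = 29 distinct.

29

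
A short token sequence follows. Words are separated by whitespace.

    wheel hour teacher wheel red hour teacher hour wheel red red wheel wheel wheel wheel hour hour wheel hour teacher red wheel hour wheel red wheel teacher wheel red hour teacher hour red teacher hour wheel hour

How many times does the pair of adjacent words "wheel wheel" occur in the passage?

Scanning the 36 overlapping bigram windows for "wheel wheel":
  position 12–13: wheel wheel
  position 13–14: wheel wheel
  position 14–15: wheel wheel

3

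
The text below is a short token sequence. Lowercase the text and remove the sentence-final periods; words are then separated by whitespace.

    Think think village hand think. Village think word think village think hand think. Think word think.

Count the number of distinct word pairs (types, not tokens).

16 tokens → 15 bigram windows in total.
Repeated bigrams (each contributes count−1 duplicates):
  think village: 3
  hand think: 2
  think think: 2
  think word: 2
  village think: 2
  word think: 2
7 duplicate windows → 15 − 7 = 8 distinct.

8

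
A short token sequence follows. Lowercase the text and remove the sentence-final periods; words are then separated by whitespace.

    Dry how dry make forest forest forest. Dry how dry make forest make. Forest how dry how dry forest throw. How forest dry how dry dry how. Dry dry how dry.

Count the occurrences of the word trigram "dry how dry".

6

Scanning the 29 overlapping trigram windows for "dry how dry":
  position 1–3: dry how dry
  position 8–10: dry how dry
  position 16–18: dry how dry
  position 23–25: dry how dry
  position 26–28: dry how dry
  position 29–31: dry how dry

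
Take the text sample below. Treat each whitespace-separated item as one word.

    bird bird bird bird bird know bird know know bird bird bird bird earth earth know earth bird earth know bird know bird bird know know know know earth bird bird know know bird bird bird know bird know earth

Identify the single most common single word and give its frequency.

Unigram frequencies (highest first):
  bird: 20
  know: 14
  earth: 6

"bird", 20 times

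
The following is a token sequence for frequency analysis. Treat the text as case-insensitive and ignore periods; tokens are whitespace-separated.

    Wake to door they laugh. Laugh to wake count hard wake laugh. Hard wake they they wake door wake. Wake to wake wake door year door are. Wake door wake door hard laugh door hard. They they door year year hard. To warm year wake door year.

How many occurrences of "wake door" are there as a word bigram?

5

Scanning the 46 overlapping bigram windows for "wake door":
  position 17–18: wake door
  position 23–24: wake door
  position 28–29: wake door
  position 30–31: wake door
  position 45–46: wake door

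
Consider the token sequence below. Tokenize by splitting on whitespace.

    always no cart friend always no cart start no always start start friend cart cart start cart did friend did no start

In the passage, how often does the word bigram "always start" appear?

1

Scanning the 21 overlapping bigram windows for "always start":
  position 10–11: always start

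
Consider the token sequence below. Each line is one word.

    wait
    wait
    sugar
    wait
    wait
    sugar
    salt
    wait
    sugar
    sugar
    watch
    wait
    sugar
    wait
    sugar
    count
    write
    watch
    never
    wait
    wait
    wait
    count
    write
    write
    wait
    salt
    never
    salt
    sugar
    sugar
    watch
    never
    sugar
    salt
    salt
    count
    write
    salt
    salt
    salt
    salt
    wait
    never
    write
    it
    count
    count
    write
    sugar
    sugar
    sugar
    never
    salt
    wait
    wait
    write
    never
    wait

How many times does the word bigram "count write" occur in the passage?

4

Scanning the 58 overlapping bigram windows for "count write":
  position 16–17: count write
  position 23–24: count write
  position 37–38: count write
  position 48–49: count write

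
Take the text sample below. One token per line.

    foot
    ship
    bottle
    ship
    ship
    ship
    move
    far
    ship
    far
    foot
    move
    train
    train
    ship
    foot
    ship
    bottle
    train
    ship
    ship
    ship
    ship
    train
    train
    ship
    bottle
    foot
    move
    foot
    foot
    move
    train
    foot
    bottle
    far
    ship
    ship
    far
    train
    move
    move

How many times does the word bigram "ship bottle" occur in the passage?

3

Scanning the 41 overlapping bigram windows for "ship bottle":
  position 2–3: ship bottle
  position 17–18: ship bottle
  position 26–27: ship bottle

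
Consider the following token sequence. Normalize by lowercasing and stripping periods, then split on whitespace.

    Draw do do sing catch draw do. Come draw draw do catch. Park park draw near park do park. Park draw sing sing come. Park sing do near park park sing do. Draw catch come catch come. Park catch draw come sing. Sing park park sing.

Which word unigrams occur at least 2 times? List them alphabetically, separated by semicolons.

Unigram counts meeting the condition (at least 2 times):
  catch: 5
  come: 5
  do: 7
  draw: 8
  near: 2
  park: 11
  sing: 8

catch; come; do; draw; near; park; sing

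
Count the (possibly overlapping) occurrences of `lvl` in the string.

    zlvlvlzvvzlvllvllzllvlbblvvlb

5

Sliding a length-3 window over the 29 characters (27 positions):
  position 2–4: lvl
  position 4–6: lvl
  position 11–13: lvl
  position 14–16: lvl
  position 20–22: lvl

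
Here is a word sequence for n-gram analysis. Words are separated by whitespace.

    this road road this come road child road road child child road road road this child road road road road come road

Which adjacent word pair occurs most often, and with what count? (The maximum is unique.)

Bigram frequencies (highest first):
  road road: 7
  child road: 3
  road this: 2
  come road: 2
  road child: 2
  this road: 1
  … (4 more, each ≤ 1)

"road road", 7 times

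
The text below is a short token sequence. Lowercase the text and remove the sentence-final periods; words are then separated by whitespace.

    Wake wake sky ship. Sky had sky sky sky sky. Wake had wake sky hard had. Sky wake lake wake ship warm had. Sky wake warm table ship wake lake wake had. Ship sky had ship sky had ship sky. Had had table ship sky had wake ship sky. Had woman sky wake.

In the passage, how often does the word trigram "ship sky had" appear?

Scanning the 51 overlapping trigram windows for "ship sky had":
  position 4–6: ship sky had
  position 33–35: ship sky had
  position 36–38: ship sky had
  position 39–41: ship sky had
  position 44–46: ship sky had
  position 48–50: ship sky had

6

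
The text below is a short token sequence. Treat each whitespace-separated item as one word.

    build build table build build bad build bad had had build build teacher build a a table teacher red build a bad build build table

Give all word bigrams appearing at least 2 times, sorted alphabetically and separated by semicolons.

Bigram counts meeting the condition (at least 2 times):
  bad build: 2
  build a: 2
  build bad: 2
  build build: 4
  build table: 2

bad build; build a; build bad; build build; build table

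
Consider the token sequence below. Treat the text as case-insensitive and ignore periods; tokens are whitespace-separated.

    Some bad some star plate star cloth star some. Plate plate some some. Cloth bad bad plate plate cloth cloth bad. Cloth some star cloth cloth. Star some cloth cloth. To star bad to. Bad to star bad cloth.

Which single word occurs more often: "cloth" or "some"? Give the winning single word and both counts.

"cloth" (10 vs 7)

"cloth": 10 occurrences
"some": 7 occurrences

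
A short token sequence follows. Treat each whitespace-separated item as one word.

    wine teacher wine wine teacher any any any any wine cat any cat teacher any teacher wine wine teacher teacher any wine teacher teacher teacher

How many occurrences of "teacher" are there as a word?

Scanning the 25 tokens for "teacher":
  position 2: teacher
  position 5: teacher
  position 14: teacher
  position 16: teacher
  position 19: teacher
  position 20: teacher
  position 23: teacher
  position 24: teacher
  position 25: teacher

9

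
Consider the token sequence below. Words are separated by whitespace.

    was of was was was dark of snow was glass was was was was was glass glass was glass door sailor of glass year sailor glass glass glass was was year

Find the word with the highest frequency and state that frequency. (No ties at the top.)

"was", 13 times

Unigram frequencies (highest first):
  was: 13
  glass: 8
  of: 3
  sailor: 2
  year: 2
  dark: 1
  … (2 more, each ≤ 1)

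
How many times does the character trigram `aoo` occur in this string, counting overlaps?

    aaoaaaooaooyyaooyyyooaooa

4

Sliding a length-3 window over the 25 characters (23 positions):
  position 6–8: aoo
  position 9–11: aoo
  position 14–16: aoo
  position 22–24: aoo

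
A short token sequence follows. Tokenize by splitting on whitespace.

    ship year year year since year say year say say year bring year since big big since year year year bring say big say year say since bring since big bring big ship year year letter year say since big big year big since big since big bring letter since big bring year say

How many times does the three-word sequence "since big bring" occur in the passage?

3

Scanning the 52 overlapping trigram windows for "since big bring":
  position 29–31: since big bring
  position 46–48: since big bring
  position 50–52: since big bring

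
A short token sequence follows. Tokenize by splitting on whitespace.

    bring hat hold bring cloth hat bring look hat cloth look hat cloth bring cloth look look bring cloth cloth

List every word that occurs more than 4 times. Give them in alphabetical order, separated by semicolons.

bring; cloth

Unigram counts meeting the condition (more than 4 times):
  bring: 5
  cloth: 6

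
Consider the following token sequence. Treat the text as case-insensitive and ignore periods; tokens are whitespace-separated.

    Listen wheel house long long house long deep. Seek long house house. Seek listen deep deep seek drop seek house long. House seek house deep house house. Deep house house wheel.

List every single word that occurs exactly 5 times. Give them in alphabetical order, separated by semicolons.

deep; long; seek

Unigram counts meeting the condition (exactly 5 times):
  deep: 5
  long: 5
  seek: 5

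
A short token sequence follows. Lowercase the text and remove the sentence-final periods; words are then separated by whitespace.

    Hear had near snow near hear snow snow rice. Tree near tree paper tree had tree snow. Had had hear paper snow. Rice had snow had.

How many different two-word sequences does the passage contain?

23

26 tokens → 25 bigram windows in total.
Repeated bigrams (each contributes count−1 duplicates):
  snow had: 2
  snow rice: 2
2 duplicate windows → 25 − 2 = 23 distinct.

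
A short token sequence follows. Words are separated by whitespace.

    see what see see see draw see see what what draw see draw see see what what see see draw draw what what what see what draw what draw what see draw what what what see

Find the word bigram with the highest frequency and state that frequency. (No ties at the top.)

Bigram frequencies (highest first):
  what what: 6
  what see: 5
  see see: 5
  see what: 4
  see draw: 4
  draw what: 4
  … (3 more, each ≤ 3)

"what what", 6 times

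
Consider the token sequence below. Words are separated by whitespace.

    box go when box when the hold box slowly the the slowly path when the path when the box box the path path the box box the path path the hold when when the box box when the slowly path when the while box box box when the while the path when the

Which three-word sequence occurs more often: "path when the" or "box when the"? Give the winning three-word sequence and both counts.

"path when the" (4 vs 3)

"path when the": 4 occurrences
"box when the": 3 occurrences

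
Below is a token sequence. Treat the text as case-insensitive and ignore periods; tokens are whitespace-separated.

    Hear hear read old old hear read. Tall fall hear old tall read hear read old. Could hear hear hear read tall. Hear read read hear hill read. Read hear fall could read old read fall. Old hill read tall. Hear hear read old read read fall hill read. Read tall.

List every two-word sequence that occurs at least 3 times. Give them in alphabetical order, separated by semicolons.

hear hear; hear read; hill read; read hear; read old; read read; read tall

Bigram counts meeting the condition (at least 3 times):
  hear hear: 4
  hear read: 6
  hill read: 3
  read hear: 3
  read old: 4
  read read: 4
  read tall: 4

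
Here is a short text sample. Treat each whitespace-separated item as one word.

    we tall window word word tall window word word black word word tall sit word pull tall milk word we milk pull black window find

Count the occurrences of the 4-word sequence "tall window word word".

2

Scanning the 22 overlapping 4-gram windows for "tall window word word":
  position 2–5: tall window word word
  position 6–9: tall window word word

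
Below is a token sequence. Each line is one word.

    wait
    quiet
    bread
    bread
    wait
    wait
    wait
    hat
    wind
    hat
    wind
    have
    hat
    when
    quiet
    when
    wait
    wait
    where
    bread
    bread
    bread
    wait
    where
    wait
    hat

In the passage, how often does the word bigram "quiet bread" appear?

Scanning the 25 overlapping bigram windows for "quiet bread":
  position 2–3: quiet bread

1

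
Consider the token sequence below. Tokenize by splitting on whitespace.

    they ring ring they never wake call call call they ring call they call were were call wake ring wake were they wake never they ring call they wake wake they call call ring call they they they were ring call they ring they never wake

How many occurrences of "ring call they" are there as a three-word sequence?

4

Scanning the 44 overlapping trigram windows for "ring call they":
  position 11–13: ring call they
  position 26–28: ring call they
  position 34–36: ring call they
  position 40–42: ring call they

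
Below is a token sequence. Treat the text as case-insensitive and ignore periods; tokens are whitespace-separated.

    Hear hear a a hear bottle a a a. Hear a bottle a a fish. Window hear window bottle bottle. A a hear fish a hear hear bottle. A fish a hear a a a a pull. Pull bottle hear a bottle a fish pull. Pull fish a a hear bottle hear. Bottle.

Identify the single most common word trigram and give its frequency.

Trigram frequencies (highest first):
  a a hear: 4
  bottle a a: 3
  a a a: 3
  hear a a: 2
  a hear bottle: 2
  hear bottle a: 2
  … (30 more, each ≤ 2)

"a a hear", 4 times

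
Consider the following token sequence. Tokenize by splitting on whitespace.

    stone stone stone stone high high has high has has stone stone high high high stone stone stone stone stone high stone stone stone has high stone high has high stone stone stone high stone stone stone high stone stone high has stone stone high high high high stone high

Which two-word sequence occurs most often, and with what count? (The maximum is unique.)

"stone stone", 16 times

Bigram frequencies (highest first):
  stone stone: 16
  stone high: 9
  high stone: 7
  high high: 6
  high has: 4
  has high: 3
  … (3 more, each ≤ 2)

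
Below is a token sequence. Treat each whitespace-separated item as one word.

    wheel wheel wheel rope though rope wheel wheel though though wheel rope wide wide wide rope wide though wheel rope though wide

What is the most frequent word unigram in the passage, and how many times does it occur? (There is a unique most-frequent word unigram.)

Unigram frequencies (highest first):
  wheel: 7
  rope: 5
  though: 5
  wide: 5

"wheel", 7 times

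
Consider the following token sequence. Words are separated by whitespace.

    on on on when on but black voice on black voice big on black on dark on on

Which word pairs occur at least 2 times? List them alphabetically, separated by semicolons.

Bigram counts meeting the condition (at least 2 times):
  black voice: 2
  on black: 2
  on on: 3

black voice; on black; on on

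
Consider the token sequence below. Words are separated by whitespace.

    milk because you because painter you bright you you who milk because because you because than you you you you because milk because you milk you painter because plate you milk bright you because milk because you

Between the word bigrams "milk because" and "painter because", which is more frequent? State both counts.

"milk because": 4 occurrences
"painter because": 1 occurrence

"milk because" (4 vs 1)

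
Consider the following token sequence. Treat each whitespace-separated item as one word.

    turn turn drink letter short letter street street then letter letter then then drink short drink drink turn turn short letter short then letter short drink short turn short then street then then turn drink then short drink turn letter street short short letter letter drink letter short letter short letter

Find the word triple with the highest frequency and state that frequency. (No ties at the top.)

"letter short letter", 3 times

Trigram frequencies (highest first):
  letter short letter: 3
  drink letter short: 2
  short letter short: 2
  turn turn drink: 1
  turn drink letter: 1
  short letter street: 1
  … (39 more, each ≤ 1)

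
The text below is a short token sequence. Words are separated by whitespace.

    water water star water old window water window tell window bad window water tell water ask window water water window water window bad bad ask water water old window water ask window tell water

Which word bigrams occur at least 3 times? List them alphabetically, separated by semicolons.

Bigram counts meeting the condition (at least 3 times):
  water water: 3
  water window: 3
  window water: 5

water water; water window; window water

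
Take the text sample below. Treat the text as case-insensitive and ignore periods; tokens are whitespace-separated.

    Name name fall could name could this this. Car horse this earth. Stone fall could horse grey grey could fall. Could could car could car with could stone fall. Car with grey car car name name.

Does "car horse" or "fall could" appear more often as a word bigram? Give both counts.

"car horse": 1 occurrence
"fall could": 3 occurrences

"fall could" (3 vs 1)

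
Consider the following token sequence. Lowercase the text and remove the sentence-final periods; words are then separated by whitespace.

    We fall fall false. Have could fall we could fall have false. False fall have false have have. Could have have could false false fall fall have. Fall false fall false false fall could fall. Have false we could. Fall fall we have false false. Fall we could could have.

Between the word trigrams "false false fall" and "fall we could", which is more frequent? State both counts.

"false false fall": 4 occurrences
"fall we could": 2 occurrences

"false false fall" (4 vs 2)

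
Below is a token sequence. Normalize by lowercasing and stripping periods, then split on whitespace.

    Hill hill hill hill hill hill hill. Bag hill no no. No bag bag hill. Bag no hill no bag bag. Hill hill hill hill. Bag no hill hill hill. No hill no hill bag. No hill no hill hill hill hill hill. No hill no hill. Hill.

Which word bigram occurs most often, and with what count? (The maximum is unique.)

Bigram frequencies (highest first):
  hill hill: 16
  no hill: 8
  hill no: 7
  hill bag: 4
  bag hill: 3
  bag no: 3
  … (3 more, each ≤ 2)

"hill hill", 16 times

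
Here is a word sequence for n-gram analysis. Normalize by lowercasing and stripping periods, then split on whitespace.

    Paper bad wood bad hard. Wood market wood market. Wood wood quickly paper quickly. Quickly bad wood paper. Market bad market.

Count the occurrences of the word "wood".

Scanning the 21 tokens for "wood":
  position 3: wood
  position 6: wood
  position 8: wood
  position 10: wood
  position 11: wood
  position 17: wood

6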